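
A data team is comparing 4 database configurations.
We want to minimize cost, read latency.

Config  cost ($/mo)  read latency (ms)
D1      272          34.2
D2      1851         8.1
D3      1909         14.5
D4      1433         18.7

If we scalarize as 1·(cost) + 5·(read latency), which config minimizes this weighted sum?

D1: 1·272 + 5·34.2 = 443.0
D2: 1·1851 + 5·8.1 = 1891.5
D3: 1·1909 + 5·14.5 = 1981.5
D4: 1·1433 + 5·18.7 = 1526.5
Lowest: D1 at 443.0.

D1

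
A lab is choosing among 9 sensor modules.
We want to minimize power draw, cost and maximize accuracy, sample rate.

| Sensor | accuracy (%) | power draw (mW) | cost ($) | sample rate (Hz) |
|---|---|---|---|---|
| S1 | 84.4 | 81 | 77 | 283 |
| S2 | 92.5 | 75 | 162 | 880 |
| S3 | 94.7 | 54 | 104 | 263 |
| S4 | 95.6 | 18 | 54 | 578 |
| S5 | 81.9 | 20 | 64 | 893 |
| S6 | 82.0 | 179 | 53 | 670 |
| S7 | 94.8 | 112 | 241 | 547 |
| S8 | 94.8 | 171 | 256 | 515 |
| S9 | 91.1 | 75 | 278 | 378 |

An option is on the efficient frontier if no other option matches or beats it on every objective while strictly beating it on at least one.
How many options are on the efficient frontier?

4

S1: dominated by S4 (accuracy 95.6≥84.4, power draw 18≤81, cost 54≤77, sample rate 578≥283).
S2: not dominated.
S3: dominated by S4 (accuracy 95.6≥94.7, power draw 18≤54, cost 54≤104, sample rate 578≥263).
S4: not dominated (best accuracy).
S5: not dominated (best sample rate).
S6: not dominated (best cost).
S7: dominated by S4 (accuracy 95.6≥94.8, power draw 18≤112, cost 54≤241, sample rate 578≥547).
S8: dominated by S4 (accuracy 95.6≥94.8, power draw 18≤171, cost 54≤256, sample rate 578≥515).
S9: dominated by S2 (accuracy 92.5≥91.1, power draw 75≤75, cost 162≤278, sample rate 880≥378).
Pareto-optimal: S2, S4, S5, S6 → 4.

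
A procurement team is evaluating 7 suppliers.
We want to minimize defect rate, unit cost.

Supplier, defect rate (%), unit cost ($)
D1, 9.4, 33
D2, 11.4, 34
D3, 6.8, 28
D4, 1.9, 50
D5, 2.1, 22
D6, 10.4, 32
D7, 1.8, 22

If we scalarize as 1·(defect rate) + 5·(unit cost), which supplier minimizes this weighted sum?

D1: 1·9.4 + 5·33 = 174.4
D2: 1·11.4 + 5·34 = 181.4
D3: 1·6.8 + 5·28 = 146.8
D4: 1·1.9 + 5·50 = 251.9
D5: 1·2.1 + 5·22 = 112.1
D6: 1·10.4 + 5·32 = 170.4
D7: 1·1.8 + 5·22 = 111.8
Lowest: D7 at 111.8.

D7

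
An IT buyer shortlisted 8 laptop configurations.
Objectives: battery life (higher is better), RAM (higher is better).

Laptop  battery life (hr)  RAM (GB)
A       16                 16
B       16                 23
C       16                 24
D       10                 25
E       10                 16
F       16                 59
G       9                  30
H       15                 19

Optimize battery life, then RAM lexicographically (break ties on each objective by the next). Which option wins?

First maximize battery life: best is 16, kept {A, B, C, F}.
Then maximize RAM: best is 59, kept {F}.

F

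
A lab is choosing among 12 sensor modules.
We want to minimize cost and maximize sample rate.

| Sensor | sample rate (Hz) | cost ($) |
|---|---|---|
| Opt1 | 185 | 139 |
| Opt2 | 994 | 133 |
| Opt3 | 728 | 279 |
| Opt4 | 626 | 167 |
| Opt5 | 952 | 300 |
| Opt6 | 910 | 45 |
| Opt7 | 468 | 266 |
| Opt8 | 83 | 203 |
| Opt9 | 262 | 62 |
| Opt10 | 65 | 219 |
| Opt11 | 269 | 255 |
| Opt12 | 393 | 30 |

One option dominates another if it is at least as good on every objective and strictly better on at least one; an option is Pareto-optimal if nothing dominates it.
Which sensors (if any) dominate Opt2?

none

Opt1: worse on sample rate (185 vs 994).
Opt3: worse on sample rate (728 vs 994).
Opt4: worse on sample rate (626 vs 994).
Opt5: worse on sample rate (952 vs 994).
Opt6: worse on sample rate (910 vs 994).
Opt7: worse on sample rate (468 vs 994).
Opt8: worse on sample rate (83 vs 994).
Opt9: worse on sample rate (262 vs 994).
Opt10: worse on sample rate (65 vs 994).
Opt11: worse on sample rate (269 vs 994).
Opt12: worse on sample rate (393 vs 994).
No option dominates Opt2.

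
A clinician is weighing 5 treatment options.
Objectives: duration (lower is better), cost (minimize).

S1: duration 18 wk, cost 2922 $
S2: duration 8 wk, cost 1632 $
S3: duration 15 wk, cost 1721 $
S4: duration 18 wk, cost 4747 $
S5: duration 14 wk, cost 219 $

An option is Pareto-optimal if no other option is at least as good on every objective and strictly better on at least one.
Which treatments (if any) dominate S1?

S2, S3, S5

S2: duration 8≤18, cost 1632≤2922 — dominates S1.
S3: duration 15≤18, cost 1721≤2922 — dominates S1.
S5: duration 14≤18, cost 219≤2922 — dominates S1.
Others (S4) are each worse than S1 on at least one objective.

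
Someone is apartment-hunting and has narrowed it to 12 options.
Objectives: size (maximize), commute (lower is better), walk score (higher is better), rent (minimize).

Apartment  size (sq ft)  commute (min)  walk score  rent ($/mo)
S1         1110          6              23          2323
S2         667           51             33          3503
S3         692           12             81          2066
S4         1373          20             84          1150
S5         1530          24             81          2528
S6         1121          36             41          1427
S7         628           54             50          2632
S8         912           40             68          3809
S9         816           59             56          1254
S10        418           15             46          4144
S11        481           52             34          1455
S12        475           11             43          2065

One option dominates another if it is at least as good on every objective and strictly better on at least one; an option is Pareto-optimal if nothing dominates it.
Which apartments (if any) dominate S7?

S3, S4, S5

S3: size 692≥628, commute 12≤54, walk score 81≥50, rent 2066≤2632 — dominates S7.
S4: size 1373≥628, commute 20≤54, walk score 84≥50, rent 1150≤2632 — dominates S7.
S5: size 1530≥628, commute 24≤54, walk score 81≥50, rent 2528≤2632 — dominates S7.
Others (S1, S2, S6, S8, S9, S10, S11, S12) are each worse than S7 on at least one objective.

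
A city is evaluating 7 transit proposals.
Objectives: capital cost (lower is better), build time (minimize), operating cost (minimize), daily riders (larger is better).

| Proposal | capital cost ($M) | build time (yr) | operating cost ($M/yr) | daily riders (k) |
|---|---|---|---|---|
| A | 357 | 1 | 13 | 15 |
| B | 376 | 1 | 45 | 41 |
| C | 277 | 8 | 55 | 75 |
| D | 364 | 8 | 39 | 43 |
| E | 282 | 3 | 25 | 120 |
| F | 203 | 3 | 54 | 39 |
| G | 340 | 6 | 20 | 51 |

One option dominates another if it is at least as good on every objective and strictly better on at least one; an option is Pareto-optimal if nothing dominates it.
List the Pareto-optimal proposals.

A, B, C, E, F, G

A: not dominated (best operating cost).
B: not dominated.
C: not dominated.
D: dominated by E (capital cost 282≤364, build time 3≤8, operating cost 25≤39, daily riders 120≥43).
E: not dominated (best daily riders).
F: not dominated (best capital cost).
G: not dominated.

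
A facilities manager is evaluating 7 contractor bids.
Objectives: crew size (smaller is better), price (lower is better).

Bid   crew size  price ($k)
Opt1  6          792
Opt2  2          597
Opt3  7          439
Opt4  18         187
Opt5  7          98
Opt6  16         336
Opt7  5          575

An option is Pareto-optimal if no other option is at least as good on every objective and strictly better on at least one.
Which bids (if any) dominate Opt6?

Opt5: crew size 7≤16, price 98≤336 — dominates Opt6.
Others (Opt1, Opt2, Opt3, Opt4, Opt7) are each worse than Opt6 on at least one objective.

Opt5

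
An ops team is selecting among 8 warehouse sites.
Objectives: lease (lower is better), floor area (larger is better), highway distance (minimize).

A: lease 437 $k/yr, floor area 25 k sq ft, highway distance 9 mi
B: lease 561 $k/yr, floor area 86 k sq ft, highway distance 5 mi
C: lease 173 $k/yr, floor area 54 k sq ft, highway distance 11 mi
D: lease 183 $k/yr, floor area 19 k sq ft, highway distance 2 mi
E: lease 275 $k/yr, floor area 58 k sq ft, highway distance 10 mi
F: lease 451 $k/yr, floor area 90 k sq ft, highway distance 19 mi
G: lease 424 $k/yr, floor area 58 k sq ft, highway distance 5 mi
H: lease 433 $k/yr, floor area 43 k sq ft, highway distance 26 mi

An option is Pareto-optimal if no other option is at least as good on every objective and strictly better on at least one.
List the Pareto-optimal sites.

A: dominated by G (lease 424≤437, floor area 58≥25, highway distance 5≤9).
B: not dominated.
C: not dominated (best lease).
D: not dominated (best highway distance).
E: not dominated.
F: not dominated (best floor area).
G: not dominated.
H: dominated by C (lease 173≤433, floor area 54≥43, highway distance 11≤26).

B, C, D, E, F, G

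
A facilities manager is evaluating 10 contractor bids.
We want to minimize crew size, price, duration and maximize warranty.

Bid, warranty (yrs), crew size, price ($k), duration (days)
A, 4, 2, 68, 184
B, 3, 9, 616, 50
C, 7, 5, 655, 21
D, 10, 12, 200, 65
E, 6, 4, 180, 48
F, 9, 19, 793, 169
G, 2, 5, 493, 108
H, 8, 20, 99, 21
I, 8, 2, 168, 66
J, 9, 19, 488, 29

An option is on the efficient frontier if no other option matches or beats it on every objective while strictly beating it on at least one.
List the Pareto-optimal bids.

A: not dominated (best price).
B: dominated by E (warranty 6≥3, crew size 4≤9, price 180≤616, duration 48≤50).
C: not dominated.
D: not dominated (best warranty).
E: not dominated.
F: dominated by D (warranty 10≥9, crew size 12≤19, price 200≤793, duration 65≤169).
G: dominated by E (warranty 6≥2, crew size 4≤5, price 180≤493, duration 48≤108).
H: not dominated.
I: not dominated.
J: not dominated.

A, C, D, E, H, I, J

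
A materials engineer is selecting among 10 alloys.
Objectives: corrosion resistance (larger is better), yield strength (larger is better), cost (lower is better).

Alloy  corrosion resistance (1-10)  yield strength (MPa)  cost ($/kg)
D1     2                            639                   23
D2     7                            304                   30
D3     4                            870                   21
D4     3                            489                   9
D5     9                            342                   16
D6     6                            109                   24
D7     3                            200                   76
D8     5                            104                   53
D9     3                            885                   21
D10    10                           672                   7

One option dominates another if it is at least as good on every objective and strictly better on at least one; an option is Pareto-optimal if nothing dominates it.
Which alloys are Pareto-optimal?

D3, D9, D10

D1: dominated by D3 (corrosion resistance 4≥2, yield strength 870≥639, cost 21≤23).
D2: dominated by D5 (corrosion resistance 9≥7, yield strength 342≥304, cost 16≤30).
D3: not dominated.
D4: dominated by D10 (corrosion resistance 10≥3, yield strength 672≥489, cost 7≤9).
D5: dominated by D10 (corrosion resistance 10≥9, yield strength 672≥342, cost 7≤16).
D6: dominated by D5 (corrosion resistance 9≥6, yield strength 342≥109, cost 16≤24).
D7: dominated by D2 (corrosion resistance 7≥3, yield strength 304≥200, cost 30≤76).
D8: dominated by D2 (corrosion resistance 7≥5, yield strength 304≥104, cost 30≤53).
D9: not dominated (best yield strength).
D10: not dominated (best corrosion resistance).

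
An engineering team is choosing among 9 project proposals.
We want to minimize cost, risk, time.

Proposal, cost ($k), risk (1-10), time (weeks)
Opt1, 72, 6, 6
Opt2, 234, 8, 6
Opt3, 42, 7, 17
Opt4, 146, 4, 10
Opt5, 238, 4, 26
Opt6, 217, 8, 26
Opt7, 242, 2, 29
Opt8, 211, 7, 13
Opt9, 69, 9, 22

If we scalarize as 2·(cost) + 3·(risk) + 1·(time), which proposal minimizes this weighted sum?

Opt1: 2·72 + 3·6 + 1·6 = 168
Opt2: 2·234 + 3·8 + 1·6 = 498
Opt3: 2·42 + 3·7 + 1·17 = 122
Opt4: 2·146 + 3·4 + 1·10 = 314
Opt5: 2·238 + 3·4 + 1·26 = 514
Opt6: 2·217 + 3·8 + 1·26 = 484
Opt7: 2·242 + 3·2 + 1·29 = 519
Opt8: 2·211 + 3·7 + 1·13 = 456
Opt9: 2·69 + 3·9 + 1·22 = 187
Lowest: Opt3 at 122.

Opt3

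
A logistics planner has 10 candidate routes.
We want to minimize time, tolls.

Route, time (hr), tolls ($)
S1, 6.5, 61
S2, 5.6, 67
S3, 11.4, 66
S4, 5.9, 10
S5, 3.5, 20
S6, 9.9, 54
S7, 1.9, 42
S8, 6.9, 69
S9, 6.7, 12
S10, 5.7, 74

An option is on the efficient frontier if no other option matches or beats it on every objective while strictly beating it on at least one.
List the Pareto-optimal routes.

S4, S5, S7

S1: dominated by S4 (time 5.9≤6.5, tolls 10≤61).
S2: dominated by S5 (time 3.5≤5.6, tolls 20≤67).
S3: dominated by S1 (time 6.5≤11.4, tolls 61≤66).
S4: not dominated (best tolls).
S5: not dominated.
S6: dominated by S4 (time 5.9≤9.9, tolls 10≤54).
S7: not dominated (best time).
S8: dominated by S1 (time 6.5≤6.9, tolls 61≤69).
S9: dominated by S4 (time 5.9≤6.7, tolls 10≤12).
S10: dominated by S2 (time 5.6≤5.7, tolls 67≤74).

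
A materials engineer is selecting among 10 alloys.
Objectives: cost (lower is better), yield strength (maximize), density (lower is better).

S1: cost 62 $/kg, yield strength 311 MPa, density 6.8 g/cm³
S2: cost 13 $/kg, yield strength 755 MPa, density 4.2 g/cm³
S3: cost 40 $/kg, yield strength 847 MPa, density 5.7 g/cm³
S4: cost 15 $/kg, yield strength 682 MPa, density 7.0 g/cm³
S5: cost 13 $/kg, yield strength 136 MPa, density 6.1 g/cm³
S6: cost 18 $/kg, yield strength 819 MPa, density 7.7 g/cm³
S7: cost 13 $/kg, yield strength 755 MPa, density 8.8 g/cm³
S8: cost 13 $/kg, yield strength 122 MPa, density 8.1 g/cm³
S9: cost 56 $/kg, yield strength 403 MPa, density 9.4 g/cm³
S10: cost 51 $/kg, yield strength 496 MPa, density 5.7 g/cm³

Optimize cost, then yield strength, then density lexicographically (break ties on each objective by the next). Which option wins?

S2

First minimize cost: best is 13, kept {S2, S5, S7, S8}.
Then maximize yield strength: best is 755, kept {S2, S7}.
Then minimize density: best is 4.2, kept {S2}.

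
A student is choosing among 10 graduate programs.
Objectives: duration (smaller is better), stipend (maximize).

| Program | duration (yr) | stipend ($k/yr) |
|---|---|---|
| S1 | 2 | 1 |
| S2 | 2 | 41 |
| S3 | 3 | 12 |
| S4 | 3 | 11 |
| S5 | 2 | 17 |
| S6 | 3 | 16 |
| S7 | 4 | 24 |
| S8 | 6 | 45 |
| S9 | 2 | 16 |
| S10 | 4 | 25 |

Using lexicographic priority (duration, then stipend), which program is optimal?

First minimize duration: best is 2, kept {S1, S2, S5, S9}.
Then maximize stipend: best is 41, kept {S2}.

S2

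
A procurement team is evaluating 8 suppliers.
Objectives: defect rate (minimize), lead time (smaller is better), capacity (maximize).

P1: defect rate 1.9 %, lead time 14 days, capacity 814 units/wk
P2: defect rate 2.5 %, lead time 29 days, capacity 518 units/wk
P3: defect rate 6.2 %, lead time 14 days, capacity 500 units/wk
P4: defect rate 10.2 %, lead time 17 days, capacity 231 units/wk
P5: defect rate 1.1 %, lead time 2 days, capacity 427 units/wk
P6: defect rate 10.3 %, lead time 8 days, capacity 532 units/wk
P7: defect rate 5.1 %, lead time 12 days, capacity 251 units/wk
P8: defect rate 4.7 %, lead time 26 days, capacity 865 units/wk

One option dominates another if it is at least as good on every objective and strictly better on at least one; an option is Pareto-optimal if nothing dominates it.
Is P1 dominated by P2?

No

P2 vs P1: P2 is worse on defect rate (2.5 vs 1.9), so it does not dominate P1.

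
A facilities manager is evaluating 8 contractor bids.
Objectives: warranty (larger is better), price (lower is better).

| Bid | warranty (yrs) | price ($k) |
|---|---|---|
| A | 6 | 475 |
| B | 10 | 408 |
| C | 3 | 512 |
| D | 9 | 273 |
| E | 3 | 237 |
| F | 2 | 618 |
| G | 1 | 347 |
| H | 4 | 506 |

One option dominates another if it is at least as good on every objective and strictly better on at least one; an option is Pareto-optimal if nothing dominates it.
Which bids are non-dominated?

B, D, E

A: dominated by B (warranty 10≥6, price 408≤475).
B: not dominated (best warranty).
C: dominated by A (warranty 6≥3, price 475≤512).
D: not dominated.
E: not dominated (best price).
F: dominated by A (warranty 6≥2, price 475≤618).
G: dominated by D (warranty 9≥1, price 273≤347).
H: dominated by A (warranty 6≥4, price 475≤506).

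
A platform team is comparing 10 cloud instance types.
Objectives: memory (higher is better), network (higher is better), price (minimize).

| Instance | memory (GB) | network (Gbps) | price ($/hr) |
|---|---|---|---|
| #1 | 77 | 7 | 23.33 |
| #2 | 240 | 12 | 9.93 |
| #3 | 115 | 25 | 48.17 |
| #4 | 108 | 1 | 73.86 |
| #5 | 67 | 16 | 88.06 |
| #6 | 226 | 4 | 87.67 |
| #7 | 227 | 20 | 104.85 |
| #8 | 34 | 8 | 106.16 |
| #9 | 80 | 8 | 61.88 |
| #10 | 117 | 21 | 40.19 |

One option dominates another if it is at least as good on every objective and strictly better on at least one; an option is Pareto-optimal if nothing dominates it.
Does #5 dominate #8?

#5 vs #8: memory 67≥34, network 16≥8, price 88.06≤106.16 — #5 is at least as good on every objective with at least one strict improvement.

Yes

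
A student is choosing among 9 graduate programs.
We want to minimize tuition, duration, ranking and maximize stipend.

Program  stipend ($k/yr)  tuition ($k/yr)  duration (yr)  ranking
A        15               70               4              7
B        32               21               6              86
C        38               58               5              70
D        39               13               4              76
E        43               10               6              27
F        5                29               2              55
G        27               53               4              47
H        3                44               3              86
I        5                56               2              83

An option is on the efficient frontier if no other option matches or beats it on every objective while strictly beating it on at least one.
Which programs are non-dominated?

A, C, D, E, F, G

A: not dominated (best ranking).
B: dominated by D (stipend 39≥32, tuition 13≤21, duration 4≤6, ranking 76≤86).
C: not dominated.
D: not dominated.
E: not dominated (best stipend).
F: not dominated.
G: not dominated.
H: dominated by F (stipend 5≥3, tuition 29≤44, duration 2≤3, ranking 55≤86).
I: dominated by F (stipend 5≥5, tuition 29≤56, duration 2≤2, ranking 55≤83).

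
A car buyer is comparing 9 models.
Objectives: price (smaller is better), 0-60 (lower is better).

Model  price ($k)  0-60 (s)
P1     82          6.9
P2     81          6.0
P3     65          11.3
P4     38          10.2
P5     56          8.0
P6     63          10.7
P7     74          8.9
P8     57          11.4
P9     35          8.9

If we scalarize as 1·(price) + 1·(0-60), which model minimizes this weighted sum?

P1: 1·82 + 1·6.9 = 88.9
P2: 1·81 + 1·6.0 = 87.0
P3: 1·65 + 1·11.3 = 76.3
P4: 1·38 + 1·10.2 = 48.2
P5: 1·56 + 1·8.0 = 64.0
P6: 1·63 + 1·10.7 = 73.7
P7: 1·74 + 1·8.9 = 82.9
P8: 1·57 + 1·11.4 = 68.4
P9: 1·35 + 1·8.9 = 43.9
Lowest: P9 at 43.9.

P9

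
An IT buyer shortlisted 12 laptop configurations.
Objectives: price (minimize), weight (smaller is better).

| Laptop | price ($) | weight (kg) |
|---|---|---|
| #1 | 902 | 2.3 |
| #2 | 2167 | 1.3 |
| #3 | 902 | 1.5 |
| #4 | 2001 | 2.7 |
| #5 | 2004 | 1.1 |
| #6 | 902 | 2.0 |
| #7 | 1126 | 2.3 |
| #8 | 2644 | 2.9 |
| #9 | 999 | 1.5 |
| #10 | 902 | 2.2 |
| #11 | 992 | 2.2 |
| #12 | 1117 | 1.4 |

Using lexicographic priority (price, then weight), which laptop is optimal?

#3

First minimize price: best is 902, kept {#1, #3, #6, #10}.
Then minimize weight: best is 1.5, kept {#3}.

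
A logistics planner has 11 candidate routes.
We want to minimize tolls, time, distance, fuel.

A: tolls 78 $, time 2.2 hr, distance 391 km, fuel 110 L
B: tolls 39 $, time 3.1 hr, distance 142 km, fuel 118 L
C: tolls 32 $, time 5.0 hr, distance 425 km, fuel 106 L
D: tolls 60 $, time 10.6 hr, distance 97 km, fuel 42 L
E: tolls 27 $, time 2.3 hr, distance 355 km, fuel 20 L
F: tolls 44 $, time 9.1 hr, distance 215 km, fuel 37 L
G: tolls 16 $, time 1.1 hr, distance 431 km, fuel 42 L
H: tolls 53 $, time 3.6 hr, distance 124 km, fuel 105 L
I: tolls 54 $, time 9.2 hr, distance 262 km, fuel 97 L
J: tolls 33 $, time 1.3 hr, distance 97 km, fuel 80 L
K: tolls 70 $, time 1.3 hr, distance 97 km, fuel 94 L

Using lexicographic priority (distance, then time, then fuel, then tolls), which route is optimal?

J

First minimize distance: best is 97, kept {D, J, K}.
Then minimize time: best is 1.3, kept {J, K}.
Then minimize fuel: best is 80, kept {J}.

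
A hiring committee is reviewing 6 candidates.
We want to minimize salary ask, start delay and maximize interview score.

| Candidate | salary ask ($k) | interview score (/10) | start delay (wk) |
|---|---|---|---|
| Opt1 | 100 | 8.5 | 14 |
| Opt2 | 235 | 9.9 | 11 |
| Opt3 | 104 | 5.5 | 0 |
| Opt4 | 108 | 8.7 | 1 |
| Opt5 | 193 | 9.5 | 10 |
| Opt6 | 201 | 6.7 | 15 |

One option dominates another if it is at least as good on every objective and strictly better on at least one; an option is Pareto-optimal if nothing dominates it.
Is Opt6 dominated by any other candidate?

Yes

Opt1 vs Opt6: salary ask 100≤201, interview score 8.5≥6.7, start delay 14≤15 — Opt1 is at least as good on every objective and strictly better on at least one, so Opt1 dominates Opt6.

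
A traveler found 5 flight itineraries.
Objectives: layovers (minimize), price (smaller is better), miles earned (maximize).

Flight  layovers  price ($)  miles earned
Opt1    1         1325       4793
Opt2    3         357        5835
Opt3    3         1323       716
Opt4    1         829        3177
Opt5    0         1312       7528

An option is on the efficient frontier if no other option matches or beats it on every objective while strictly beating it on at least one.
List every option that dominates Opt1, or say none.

Opt5

Opt5: layovers 0≤1, price 1312≤1325, miles earned 7528≥4793 — dominates Opt1.
Others (Opt2, Opt3, Opt4) are each worse than Opt1 on at least one objective.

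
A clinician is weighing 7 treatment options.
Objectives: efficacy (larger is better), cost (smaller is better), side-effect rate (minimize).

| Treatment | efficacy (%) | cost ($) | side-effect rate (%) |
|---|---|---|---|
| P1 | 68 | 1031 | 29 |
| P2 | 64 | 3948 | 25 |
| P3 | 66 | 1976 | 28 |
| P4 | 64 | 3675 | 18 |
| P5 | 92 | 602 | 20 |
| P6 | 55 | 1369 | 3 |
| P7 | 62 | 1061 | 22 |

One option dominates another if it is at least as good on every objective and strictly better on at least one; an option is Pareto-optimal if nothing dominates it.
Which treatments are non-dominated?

P4, P5, P6

P1: dominated by P5 (efficacy 92≥68, cost 602≤1031, side-effect rate 20≤29).
P2: dominated by P4 (efficacy 64≥64, cost 3675≤3948, side-effect rate 18≤25).
P3: dominated by P5 (efficacy 92≥66, cost 602≤1976, side-effect rate 20≤28).
P4: not dominated.
P5: not dominated (best efficacy).
P6: not dominated (best side-effect rate).
P7: dominated by P5 (efficacy 92≥62, cost 602≤1061, side-effect rate 20≤22).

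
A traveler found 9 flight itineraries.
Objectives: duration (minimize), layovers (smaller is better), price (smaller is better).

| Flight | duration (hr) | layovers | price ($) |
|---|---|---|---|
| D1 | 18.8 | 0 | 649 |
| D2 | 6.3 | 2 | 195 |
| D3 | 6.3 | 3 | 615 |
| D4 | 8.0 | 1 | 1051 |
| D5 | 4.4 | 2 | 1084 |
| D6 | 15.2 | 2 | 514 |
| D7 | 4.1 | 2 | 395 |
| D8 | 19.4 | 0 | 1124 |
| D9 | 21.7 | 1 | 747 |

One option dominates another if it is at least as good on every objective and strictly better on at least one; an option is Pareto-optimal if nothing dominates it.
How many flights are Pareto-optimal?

D1: not dominated.
D2: not dominated (best price).
D3: dominated by D2 (duration 6.3≤6.3, layovers 2≤3, price 195≤615).
D4: not dominated.
D5: dominated by D7 (duration 4.1≤4.4, layovers 2≤2, price 395≤1084).
D6: dominated by D2 (duration 6.3≤15.2, layovers 2≤2, price 195≤514).
D7: not dominated (best duration).
D8: dominated by D1 (duration 18.8≤19.4, layovers 0≤0, price 649≤1124).
D9: dominated by D1 (duration 18.8≤21.7, layovers 0≤1, price 649≤747).
Pareto-optimal: D1, D2, D4, D7 → 4.

4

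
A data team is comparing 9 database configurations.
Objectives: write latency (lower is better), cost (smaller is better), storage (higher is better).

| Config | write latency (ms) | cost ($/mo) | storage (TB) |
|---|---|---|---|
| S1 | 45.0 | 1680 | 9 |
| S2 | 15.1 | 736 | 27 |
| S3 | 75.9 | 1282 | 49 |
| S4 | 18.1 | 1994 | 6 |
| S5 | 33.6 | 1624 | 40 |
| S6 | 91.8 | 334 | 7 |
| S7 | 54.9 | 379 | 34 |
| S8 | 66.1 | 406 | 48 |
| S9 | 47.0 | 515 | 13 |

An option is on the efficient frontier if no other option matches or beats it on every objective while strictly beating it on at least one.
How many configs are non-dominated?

S1: dominated by S2 (write latency 15.1≤45.0, cost 736≤1680, storage 27≥9).
S2: not dominated (best write latency).
S3: not dominated (best storage).
S4: dominated by S2 (write latency 15.1≤18.1, cost 736≤1994, storage 27≥6).
S5: not dominated.
S6: not dominated (best cost).
S7: not dominated.
S8: not dominated.
S9: not dominated.
Pareto-optimal: S2, S3, S5, S6, S7, S8, S9 → 7.

7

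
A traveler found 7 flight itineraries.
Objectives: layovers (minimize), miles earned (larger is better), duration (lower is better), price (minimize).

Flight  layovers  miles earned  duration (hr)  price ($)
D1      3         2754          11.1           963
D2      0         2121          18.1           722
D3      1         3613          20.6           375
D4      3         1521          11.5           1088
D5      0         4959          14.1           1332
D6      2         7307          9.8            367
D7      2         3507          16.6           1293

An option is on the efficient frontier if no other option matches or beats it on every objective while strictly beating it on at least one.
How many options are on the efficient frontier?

4

D1: dominated by D6 (layovers 2≤3, miles earned 7307≥2754, duration 9.8≤11.1, price 367≤963).
D2: not dominated.
D3: not dominated.
D4: dominated by D1 (layovers 3≤3, miles earned 2754≥1521, duration 11.1≤11.5, price 963≤1088).
D5: not dominated.
D6: not dominated (best miles earned).
D7: dominated by D6 (layovers 2≤2, miles earned 7307≥3507, duration 9.8≤16.6, price 367≤1293).
Pareto-optimal: D2, D3, D5, D6 → 4.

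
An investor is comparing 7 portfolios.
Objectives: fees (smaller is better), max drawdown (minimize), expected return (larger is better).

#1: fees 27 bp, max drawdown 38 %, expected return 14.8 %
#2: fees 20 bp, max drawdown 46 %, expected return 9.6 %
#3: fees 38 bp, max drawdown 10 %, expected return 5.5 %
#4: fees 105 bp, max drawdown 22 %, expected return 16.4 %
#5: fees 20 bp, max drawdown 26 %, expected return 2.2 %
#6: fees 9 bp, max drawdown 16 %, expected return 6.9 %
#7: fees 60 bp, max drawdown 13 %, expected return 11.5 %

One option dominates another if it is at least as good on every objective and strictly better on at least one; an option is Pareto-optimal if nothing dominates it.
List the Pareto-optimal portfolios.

#1: not dominated.
#2: not dominated.
#3: not dominated (best max drawdown).
#4: not dominated (best expected return).
#5: dominated by #6 (fees 9≤20, max drawdown 16≤26, expected return 6.9≥2.2).
#6: not dominated (best fees).
#7: not dominated.

#1, #2, #3, #4, #6, #7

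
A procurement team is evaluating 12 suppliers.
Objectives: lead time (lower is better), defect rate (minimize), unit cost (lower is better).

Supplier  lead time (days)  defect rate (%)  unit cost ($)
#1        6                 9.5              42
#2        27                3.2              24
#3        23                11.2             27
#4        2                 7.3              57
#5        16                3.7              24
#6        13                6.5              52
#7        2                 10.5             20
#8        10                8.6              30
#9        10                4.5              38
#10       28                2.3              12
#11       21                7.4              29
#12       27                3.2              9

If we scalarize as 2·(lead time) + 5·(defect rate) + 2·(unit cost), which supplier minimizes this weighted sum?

#1: 2·6 + 5·9.5 + 2·42 = 143.5
#2: 2·27 + 5·3.2 + 2·24 = 118.0
#3: 2·23 + 5·11.2 + 2·27 = 156.0
#4: 2·2 + 5·7.3 + 2·57 = 154.5
#5: 2·16 + 5·3.7 + 2·24 = 98.5
#6: 2·13 + 5·6.5 + 2·52 = 162.5
#7: 2·2 + 5·10.5 + 2·20 = 96.5
#8: 2·10 + 5·8.6 + 2·30 = 123.0
#9: 2·10 + 5·4.5 + 2·38 = 118.5
#10: 2·28 + 5·2.3 + 2·12 = 91.5
#11: 2·21 + 5·7.4 + 2·29 = 137.0
#12: 2·27 + 5·3.2 + 2·9 = 88.0
Lowest: #12 at 88.0.

#12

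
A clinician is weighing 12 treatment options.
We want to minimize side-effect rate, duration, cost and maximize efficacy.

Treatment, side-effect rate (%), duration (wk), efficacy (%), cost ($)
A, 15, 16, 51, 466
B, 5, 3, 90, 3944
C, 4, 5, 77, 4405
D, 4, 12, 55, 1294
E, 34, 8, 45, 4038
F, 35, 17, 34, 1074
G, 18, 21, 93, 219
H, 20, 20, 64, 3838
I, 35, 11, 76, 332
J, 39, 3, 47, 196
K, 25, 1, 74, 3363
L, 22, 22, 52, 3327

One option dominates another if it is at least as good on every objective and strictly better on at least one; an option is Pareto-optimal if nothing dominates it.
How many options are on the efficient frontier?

9

A: not dominated.
B: not dominated.
C: not dominated.
D: not dominated.
E: dominated by B (side-effect rate 5≤34, duration 3≤8, efficacy 90≥45, cost 3944≤4038).
F: dominated by A (side-effect rate 15≤35, duration 16≤17, efficacy 51≥34, cost 466≤1074).
G: not dominated (best efficacy).
H: not dominated.
I: not dominated.
J: not dominated (best cost).
K: not dominated (best duration).
L: dominated by D (side-effect rate 4≤22, duration 12≤22, efficacy 55≥52, cost 1294≤3327).
Pareto-optimal: A, B, C, D, G, H, I, J, K → 9.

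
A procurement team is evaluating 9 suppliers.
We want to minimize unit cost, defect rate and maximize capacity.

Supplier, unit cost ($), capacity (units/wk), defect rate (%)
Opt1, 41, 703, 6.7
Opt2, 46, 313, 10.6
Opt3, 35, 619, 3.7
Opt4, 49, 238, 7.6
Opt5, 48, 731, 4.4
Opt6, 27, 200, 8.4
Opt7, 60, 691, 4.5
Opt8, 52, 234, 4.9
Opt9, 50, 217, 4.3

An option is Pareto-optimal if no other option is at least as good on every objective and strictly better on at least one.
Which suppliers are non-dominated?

Opt1: not dominated.
Opt2: dominated by Opt1 (unit cost 41≤46, capacity 703≥313, defect rate 6.7≤10.6).
Opt3: not dominated (best defect rate).
Opt4: dominated by Opt1 (unit cost 41≤49, capacity 703≥238, defect rate 6.7≤7.6).
Opt5: not dominated (best capacity).
Opt6: not dominated (best unit cost).
Opt7: dominated by Opt5 (unit cost 48≤60, capacity 731≥691, defect rate 4.4≤4.5).
Opt8: dominated by Opt3 (unit cost 35≤52, capacity 619≥234, defect rate 3.7≤4.9).
Opt9: dominated by Opt3 (unit cost 35≤50, capacity 619≥217, defect rate 3.7≤4.3).

Opt1, Opt3, Opt5, Opt6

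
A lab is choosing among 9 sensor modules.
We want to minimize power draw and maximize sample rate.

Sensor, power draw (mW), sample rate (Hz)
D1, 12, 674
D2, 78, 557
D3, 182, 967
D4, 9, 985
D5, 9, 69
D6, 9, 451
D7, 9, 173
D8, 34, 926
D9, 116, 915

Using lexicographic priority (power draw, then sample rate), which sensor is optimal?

First minimize power draw: best is 9, kept {D4, D5, D6, D7}.
Then maximize sample rate: best is 985, kept {D4}.

D4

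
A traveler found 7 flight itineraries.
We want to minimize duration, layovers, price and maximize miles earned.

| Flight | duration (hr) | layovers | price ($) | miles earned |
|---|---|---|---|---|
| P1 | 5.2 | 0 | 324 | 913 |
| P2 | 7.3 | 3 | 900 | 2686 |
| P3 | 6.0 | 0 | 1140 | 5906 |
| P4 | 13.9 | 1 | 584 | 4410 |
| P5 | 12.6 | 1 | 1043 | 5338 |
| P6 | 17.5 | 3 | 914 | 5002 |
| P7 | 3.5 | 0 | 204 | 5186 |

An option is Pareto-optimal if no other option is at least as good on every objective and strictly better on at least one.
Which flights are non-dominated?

P3, P5, P7

P1: dominated by P7 (duration 3.5≤5.2, layovers 0≤0, price 204≤324, miles earned 5186≥913).
P2: dominated by P7 (duration 3.5≤7.3, layovers 0≤3, price 204≤900, miles earned 5186≥2686).
P3: not dominated (best miles earned).
P4: dominated by P7 (duration 3.5≤13.9, layovers 0≤1, price 204≤584, miles earned 5186≥4410).
P5: not dominated.
P6: dominated by P7 (duration 3.5≤17.5, layovers 0≤3, price 204≤914, miles earned 5186≥5002).
P7: not dominated (best duration).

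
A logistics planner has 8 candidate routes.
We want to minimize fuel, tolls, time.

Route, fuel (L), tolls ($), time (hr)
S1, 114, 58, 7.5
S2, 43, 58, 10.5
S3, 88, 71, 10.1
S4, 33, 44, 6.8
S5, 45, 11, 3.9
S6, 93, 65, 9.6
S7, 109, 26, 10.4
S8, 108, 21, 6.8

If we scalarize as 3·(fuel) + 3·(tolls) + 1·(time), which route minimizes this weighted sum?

S1: 3·114 + 3·58 + 1·7.5 = 523.5
S2: 3·43 + 3·58 + 1·10.5 = 313.5
S3: 3·88 + 3·71 + 1·10.1 = 487.1
S4: 3·33 + 3·44 + 1·6.8 = 237.8
S5: 3·45 + 3·11 + 1·3.9 = 171.9
S6: 3·93 + 3·65 + 1·9.6 = 483.6
S7: 3·109 + 3·26 + 1·10.4 = 415.4
S8: 3·108 + 3·21 + 1·6.8 = 393.8
Lowest: S5 at 171.9.

S5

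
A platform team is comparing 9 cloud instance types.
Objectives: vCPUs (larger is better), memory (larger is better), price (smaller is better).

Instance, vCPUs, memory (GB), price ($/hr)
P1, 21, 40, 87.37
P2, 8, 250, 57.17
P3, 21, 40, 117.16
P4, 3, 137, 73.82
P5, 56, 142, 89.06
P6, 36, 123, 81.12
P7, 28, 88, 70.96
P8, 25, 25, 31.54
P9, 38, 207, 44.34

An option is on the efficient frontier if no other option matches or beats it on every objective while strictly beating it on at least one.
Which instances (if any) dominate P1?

P6: vCPUs 36≥21, memory 123≥40, price 81.12≤87.37 — dominates P1.
P7: vCPUs 28≥21, memory 88≥40, price 70.96≤87.37 — dominates P1.
P9: vCPUs 38≥21, memory 207≥40, price 44.34≤87.37 — dominates P1.
Others (P2, P3, P4, P5, P8) are each worse than P1 on at least one objective.

P6, P7, P9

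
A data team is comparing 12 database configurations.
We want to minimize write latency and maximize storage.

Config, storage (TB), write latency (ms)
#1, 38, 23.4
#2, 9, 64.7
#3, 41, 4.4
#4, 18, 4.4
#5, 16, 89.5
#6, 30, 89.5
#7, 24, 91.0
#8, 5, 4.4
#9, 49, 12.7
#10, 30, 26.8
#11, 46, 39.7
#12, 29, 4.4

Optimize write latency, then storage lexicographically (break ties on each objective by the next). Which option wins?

#3

First minimize write latency: best is 4.4, kept {#3, #4, #8, #12}.
Then maximize storage: best is 41, kept {#3}.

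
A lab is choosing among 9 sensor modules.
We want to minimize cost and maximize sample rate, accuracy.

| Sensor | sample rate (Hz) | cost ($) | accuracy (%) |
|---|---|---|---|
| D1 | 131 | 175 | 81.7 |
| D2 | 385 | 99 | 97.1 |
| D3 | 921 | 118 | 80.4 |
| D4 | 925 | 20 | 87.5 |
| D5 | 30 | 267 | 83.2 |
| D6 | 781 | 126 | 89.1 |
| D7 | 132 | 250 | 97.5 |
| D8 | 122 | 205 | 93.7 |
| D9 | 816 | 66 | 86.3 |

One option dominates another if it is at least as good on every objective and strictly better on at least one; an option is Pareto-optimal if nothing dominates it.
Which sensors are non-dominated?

D2, D4, D6, D7

D1: dominated by D2 (sample rate 385≥131, cost 99≤175, accuracy 97.1≥81.7).
D2: not dominated.
D3: dominated by D4 (sample rate 925≥921, cost 20≤118, accuracy 87.5≥80.4).
D4: not dominated (best sample rate).
D5: dominated by D2 (sample rate 385≥30, cost 99≤267, accuracy 97.1≥83.2).
D6: not dominated.
D7: not dominated (best accuracy).
D8: dominated by D2 (sample rate 385≥122, cost 99≤205, accuracy 97.1≥93.7).
D9: dominated by D4 (sample rate 925≥816, cost 20≤66, accuracy 87.5≥86.3).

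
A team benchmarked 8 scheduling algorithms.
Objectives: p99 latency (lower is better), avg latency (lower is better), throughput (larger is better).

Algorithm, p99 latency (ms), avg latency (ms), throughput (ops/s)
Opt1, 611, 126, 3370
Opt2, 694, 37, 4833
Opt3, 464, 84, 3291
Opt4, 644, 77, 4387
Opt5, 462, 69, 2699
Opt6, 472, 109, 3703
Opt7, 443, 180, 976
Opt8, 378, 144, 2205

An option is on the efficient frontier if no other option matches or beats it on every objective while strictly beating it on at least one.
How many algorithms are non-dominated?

Opt1: dominated by Opt6 (p99 latency 472≤611, avg latency 109≤126, throughput 3703≥3370).
Opt2: not dominated (best avg latency).
Opt3: not dominated.
Opt4: not dominated.
Opt5: not dominated.
Opt6: not dominated.
Opt7: dominated by Opt8 (p99 latency 378≤443, avg latency 144≤180, throughput 2205≥976).
Opt8: not dominated (best p99 latency).
Pareto-optimal: Opt2, Opt3, Opt4, Opt5, Opt6, Opt8 → 6.

6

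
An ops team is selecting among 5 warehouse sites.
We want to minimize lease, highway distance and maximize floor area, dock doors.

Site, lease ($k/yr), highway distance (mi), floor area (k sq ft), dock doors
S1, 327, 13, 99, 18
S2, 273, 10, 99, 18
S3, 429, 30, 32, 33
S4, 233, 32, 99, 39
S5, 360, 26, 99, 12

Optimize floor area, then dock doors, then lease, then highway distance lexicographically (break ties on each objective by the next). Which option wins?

S4

First maximize floor area: best is 99, kept {S1, S2, S4, S5}.
Then maximize dock doors: best is 39, kept {S4}.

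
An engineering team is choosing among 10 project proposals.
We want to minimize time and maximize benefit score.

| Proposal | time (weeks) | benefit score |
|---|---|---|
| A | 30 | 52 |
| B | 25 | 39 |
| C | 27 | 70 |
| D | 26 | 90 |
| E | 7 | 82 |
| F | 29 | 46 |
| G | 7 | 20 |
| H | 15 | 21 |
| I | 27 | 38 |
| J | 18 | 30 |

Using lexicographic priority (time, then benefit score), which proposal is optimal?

First minimize time: best is 7, kept {E, G}.
Then maximize benefit score: best is 82, kept {E}.

E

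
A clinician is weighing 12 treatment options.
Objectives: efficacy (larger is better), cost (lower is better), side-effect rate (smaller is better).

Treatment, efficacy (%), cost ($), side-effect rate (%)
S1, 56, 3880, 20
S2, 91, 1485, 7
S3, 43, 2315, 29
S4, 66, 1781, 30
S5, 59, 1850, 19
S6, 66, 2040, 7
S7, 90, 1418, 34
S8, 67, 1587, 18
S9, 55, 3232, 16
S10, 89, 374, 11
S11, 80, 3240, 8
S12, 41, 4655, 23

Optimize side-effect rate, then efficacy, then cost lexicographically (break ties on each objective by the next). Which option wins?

First minimize side-effect rate: best is 7, kept {S2, S6}.
Then maximize efficacy: best is 91, kept {S2}.

S2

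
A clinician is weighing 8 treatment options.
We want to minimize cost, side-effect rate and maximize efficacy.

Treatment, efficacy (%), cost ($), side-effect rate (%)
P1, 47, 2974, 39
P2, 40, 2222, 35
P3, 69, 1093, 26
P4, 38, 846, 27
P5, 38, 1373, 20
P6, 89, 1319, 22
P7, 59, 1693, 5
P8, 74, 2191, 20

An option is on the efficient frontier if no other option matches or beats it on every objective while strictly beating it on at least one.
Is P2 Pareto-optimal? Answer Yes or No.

P3 vs P2: efficacy 69≥40, cost 1093≤2222, side-effect rate 26≤35 — P3 is at least as good on every objective and strictly better on at least one, so P3 dominates P2.

No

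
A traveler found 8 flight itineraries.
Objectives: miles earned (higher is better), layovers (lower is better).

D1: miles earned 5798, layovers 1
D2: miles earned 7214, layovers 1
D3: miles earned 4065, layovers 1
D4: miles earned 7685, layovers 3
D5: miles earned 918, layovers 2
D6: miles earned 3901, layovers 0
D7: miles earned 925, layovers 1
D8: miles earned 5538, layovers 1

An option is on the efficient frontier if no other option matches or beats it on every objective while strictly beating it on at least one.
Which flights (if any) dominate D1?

D2

D2: miles earned 7214≥5798, layovers 1≤1 — dominates D1.
Others (D3, D4, D5, D6, D7, D8) are each worse than D1 on at least one objective.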